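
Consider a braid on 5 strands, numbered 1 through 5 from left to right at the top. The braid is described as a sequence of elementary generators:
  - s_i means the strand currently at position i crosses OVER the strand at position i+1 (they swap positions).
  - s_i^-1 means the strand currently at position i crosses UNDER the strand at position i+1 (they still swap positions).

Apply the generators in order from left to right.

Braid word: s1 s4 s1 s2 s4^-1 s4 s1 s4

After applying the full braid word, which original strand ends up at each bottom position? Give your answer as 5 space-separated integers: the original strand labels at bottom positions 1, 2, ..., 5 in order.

Gen 1 (s1): strand 1 crosses over strand 2. Perm now: [2 1 3 4 5]
Gen 2 (s4): strand 4 crosses over strand 5. Perm now: [2 1 3 5 4]
Gen 3 (s1): strand 2 crosses over strand 1. Perm now: [1 2 3 5 4]
Gen 4 (s2): strand 2 crosses over strand 3. Perm now: [1 3 2 5 4]
Gen 5 (s4^-1): strand 5 crosses under strand 4. Perm now: [1 3 2 4 5]
Gen 6 (s4): strand 4 crosses over strand 5. Perm now: [1 3 2 5 4]
Gen 7 (s1): strand 1 crosses over strand 3. Perm now: [3 1 2 5 4]
Gen 8 (s4): strand 5 crosses over strand 4. Perm now: [3 1 2 4 5]

Answer: 3 1 2 4 5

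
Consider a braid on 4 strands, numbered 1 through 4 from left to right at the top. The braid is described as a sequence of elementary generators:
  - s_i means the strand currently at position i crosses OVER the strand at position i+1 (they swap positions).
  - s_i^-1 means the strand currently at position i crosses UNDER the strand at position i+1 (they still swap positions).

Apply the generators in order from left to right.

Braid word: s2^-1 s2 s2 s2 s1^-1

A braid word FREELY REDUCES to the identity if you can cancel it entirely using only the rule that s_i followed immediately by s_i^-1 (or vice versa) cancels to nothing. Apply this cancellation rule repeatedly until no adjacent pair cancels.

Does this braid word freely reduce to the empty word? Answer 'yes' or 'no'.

Answer: no

Derivation:
Gen 1 (s2^-1): push. Stack: [s2^-1]
Gen 2 (s2): cancels prior s2^-1. Stack: []
Gen 3 (s2): push. Stack: [s2]
Gen 4 (s2): push. Stack: [s2 s2]
Gen 5 (s1^-1): push. Stack: [s2 s2 s1^-1]
Reduced word: s2 s2 s1^-1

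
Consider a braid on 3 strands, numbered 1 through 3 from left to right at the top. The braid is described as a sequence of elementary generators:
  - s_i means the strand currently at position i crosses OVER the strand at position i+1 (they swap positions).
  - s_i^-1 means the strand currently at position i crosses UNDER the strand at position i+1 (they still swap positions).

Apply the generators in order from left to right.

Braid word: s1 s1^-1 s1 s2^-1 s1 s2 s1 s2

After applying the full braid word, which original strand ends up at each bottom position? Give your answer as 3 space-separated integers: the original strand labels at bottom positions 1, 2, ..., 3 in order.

Answer: 1 2 3

Derivation:
Gen 1 (s1): strand 1 crosses over strand 2. Perm now: [2 1 3]
Gen 2 (s1^-1): strand 2 crosses under strand 1. Perm now: [1 2 3]
Gen 3 (s1): strand 1 crosses over strand 2. Perm now: [2 1 3]
Gen 4 (s2^-1): strand 1 crosses under strand 3. Perm now: [2 3 1]
Gen 5 (s1): strand 2 crosses over strand 3. Perm now: [3 2 1]
Gen 6 (s2): strand 2 crosses over strand 1. Perm now: [3 1 2]
Gen 7 (s1): strand 3 crosses over strand 1. Perm now: [1 3 2]
Gen 8 (s2): strand 3 crosses over strand 2. Perm now: [1 2 3]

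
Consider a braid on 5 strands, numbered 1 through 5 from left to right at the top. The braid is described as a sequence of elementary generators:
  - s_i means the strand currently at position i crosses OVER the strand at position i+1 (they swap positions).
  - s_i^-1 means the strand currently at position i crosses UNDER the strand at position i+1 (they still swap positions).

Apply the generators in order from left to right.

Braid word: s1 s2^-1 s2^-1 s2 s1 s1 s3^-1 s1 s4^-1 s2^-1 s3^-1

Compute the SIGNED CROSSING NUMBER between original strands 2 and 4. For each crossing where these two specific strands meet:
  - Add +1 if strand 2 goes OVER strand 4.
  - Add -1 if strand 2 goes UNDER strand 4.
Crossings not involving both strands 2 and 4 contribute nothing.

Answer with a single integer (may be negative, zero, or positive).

Answer: -1

Derivation:
Gen 1: crossing 1x2. Both 2&4? no. Sum: 0
Gen 2: crossing 1x3. Both 2&4? no. Sum: 0
Gen 3: crossing 3x1. Both 2&4? no. Sum: 0
Gen 4: crossing 1x3. Both 2&4? no. Sum: 0
Gen 5: crossing 2x3. Both 2&4? no. Sum: 0
Gen 6: crossing 3x2. Both 2&4? no. Sum: 0
Gen 7: crossing 1x4. Both 2&4? no. Sum: 0
Gen 8: crossing 2x3. Both 2&4? no. Sum: 0
Gen 9: crossing 1x5. Both 2&4? no. Sum: 0
Gen 10: 2 under 4. Both 2&4? yes. Contrib: -1. Sum: -1
Gen 11: crossing 2x5. Both 2&4? no. Sum: -1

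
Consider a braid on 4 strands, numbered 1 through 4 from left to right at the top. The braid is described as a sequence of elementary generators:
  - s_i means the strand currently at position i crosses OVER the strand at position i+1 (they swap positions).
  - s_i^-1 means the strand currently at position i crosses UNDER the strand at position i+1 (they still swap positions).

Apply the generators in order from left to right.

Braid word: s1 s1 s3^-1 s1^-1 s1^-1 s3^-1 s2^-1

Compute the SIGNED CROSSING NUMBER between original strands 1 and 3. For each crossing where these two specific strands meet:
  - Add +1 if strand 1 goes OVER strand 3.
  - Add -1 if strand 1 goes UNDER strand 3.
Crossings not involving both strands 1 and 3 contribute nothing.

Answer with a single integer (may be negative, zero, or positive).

Answer: 0

Derivation:
Gen 1: crossing 1x2. Both 1&3? no. Sum: 0
Gen 2: crossing 2x1. Both 1&3? no. Sum: 0
Gen 3: crossing 3x4. Both 1&3? no. Sum: 0
Gen 4: crossing 1x2. Both 1&3? no. Sum: 0
Gen 5: crossing 2x1. Both 1&3? no. Sum: 0
Gen 6: crossing 4x3. Both 1&3? no. Sum: 0
Gen 7: crossing 2x3. Both 1&3? no. Sum: 0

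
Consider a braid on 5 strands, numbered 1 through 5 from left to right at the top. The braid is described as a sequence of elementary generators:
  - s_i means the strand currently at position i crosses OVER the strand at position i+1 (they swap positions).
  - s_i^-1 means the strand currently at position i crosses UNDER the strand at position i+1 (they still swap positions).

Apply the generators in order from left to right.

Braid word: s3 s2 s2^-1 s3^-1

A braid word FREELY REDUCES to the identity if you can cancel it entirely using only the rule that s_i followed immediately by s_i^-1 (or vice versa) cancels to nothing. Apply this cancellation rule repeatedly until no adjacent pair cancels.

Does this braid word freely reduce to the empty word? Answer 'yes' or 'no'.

Answer: yes

Derivation:
Gen 1 (s3): push. Stack: [s3]
Gen 2 (s2): push. Stack: [s3 s2]
Gen 3 (s2^-1): cancels prior s2. Stack: [s3]
Gen 4 (s3^-1): cancels prior s3. Stack: []
Reduced word: (empty)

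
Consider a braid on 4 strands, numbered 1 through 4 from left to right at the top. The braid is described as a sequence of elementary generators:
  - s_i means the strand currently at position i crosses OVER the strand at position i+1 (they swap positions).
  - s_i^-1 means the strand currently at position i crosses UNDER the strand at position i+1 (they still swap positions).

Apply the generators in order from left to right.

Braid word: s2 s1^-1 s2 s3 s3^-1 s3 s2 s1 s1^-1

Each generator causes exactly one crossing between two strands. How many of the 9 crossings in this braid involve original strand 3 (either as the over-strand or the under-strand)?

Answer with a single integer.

Answer: 4

Derivation:
Gen 1: crossing 2x3. Involves strand 3? yes. Count so far: 1
Gen 2: crossing 1x3. Involves strand 3? yes. Count so far: 2
Gen 3: crossing 1x2. Involves strand 3? no. Count so far: 2
Gen 4: crossing 1x4. Involves strand 3? no. Count so far: 2
Gen 5: crossing 4x1. Involves strand 3? no. Count so far: 2
Gen 6: crossing 1x4. Involves strand 3? no. Count so far: 2
Gen 7: crossing 2x4. Involves strand 3? no. Count so far: 2
Gen 8: crossing 3x4. Involves strand 3? yes. Count so far: 3
Gen 9: crossing 4x3. Involves strand 3? yes. Count so far: 4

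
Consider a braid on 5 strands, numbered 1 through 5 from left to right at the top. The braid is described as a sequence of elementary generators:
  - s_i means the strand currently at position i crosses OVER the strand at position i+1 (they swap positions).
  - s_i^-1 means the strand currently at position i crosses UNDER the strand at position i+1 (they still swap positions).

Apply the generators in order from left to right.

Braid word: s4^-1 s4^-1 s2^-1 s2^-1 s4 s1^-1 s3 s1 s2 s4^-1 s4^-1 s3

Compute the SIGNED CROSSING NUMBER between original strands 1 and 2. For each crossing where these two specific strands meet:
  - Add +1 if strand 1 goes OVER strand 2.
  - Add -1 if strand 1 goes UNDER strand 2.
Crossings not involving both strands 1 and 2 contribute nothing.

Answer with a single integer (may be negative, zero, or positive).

Answer: -2

Derivation:
Gen 1: crossing 4x5. Both 1&2? no. Sum: 0
Gen 2: crossing 5x4. Both 1&2? no. Sum: 0
Gen 3: crossing 2x3. Both 1&2? no. Sum: 0
Gen 4: crossing 3x2. Both 1&2? no. Sum: 0
Gen 5: crossing 4x5. Both 1&2? no. Sum: 0
Gen 6: 1 under 2. Both 1&2? yes. Contrib: -1. Sum: -1
Gen 7: crossing 3x5. Both 1&2? no. Sum: -1
Gen 8: 2 over 1. Both 1&2? yes. Contrib: -1. Sum: -2
Gen 9: crossing 2x5. Both 1&2? no. Sum: -2
Gen 10: crossing 3x4. Both 1&2? no. Sum: -2
Gen 11: crossing 4x3. Both 1&2? no. Sum: -2
Gen 12: crossing 2x3. Both 1&2? no. Sum: -2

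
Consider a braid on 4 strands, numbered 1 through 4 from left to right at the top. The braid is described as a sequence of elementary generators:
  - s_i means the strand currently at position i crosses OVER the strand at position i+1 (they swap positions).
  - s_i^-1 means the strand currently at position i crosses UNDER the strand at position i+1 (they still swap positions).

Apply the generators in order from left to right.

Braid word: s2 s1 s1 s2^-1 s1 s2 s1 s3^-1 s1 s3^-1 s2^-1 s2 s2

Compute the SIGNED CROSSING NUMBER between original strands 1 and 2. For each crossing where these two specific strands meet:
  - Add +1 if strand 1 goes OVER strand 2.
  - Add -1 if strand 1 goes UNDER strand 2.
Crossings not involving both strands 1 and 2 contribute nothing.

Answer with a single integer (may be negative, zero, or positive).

Gen 1: crossing 2x3. Both 1&2? no. Sum: 0
Gen 2: crossing 1x3. Both 1&2? no. Sum: 0
Gen 3: crossing 3x1. Both 1&2? no. Sum: 0
Gen 4: crossing 3x2. Both 1&2? no. Sum: 0
Gen 5: 1 over 2. Both 1&2? yes. Contrib: +1. Sum: 1
Gen 6: crossing 1x3. Both 1&2? no. Sum: 1
Gen 7: crossing 2x3. Both 1&2? no. Sum: 1
Gen 8: crossing 1x4. Both 1&2? no. Sum: 1
Gen 9: crossing 3x2. Both 1&2? no. Sum: 1
Gen 10: crossing 4x1. Both 1&2? no. Sum: 1
Gen 11: crossing 3x1. Both 1&2? no. Sum: 1
Gen 12: crossing 1x3. Both 1&2? no. Sum: 1
Gen 13: crossing 3x1. Both 1&2? no. Sum: 1

Answer: 1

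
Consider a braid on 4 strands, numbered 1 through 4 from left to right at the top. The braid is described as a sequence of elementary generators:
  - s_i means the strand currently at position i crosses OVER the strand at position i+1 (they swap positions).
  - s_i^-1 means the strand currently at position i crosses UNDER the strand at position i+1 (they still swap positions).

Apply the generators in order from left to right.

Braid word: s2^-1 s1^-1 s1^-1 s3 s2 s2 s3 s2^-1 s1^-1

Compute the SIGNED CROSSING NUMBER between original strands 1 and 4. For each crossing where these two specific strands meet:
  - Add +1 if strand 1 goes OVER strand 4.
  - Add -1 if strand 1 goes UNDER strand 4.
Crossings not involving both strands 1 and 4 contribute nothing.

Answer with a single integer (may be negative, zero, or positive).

Gen 1: crossing 2x3. Both 1&4? no. Sum: 0
Gen 2: crossing 1x3. Both 1&4? no. Sum: 0
Gen 3: crossing 3x1. Both 1&4? no. Sum: 0
Gen 4: crossing 2x4. Both 1&4? no. Sum: 0
Gen 5: crossing 3x4. Both 1&4? no. Sum: 0
Gen 6: crossing 4x3. Both 1&4? no. Sum: 0
Gen 7: crossing 4x2. Both 1&4? no. Sum: 0
Gen 8: crossing 3x2. Both 1&4? no. Sum: 0
Gen 9: crossing 1x2. Both 1&4? no. Sum: 0

Answer: 0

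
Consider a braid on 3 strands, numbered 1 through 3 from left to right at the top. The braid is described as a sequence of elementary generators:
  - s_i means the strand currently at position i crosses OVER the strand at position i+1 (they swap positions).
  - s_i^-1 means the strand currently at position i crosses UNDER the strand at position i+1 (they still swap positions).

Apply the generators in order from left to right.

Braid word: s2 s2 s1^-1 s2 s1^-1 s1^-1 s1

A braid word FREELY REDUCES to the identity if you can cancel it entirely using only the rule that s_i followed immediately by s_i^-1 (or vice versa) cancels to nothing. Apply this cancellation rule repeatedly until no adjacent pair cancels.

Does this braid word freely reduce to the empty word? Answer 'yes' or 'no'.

Gen 1 (s2): push. Stack: [s2]
Gen 2 (s2): push. Stack: [s2 s2]
Gen 3 (s1^-1): push. Stack: [s2 s2 s1^-1]
Gen 4 (s2): push. Stack: [s2 s2 s1^-1 s2]
Gen 5 (s1^-1): push. Stack: [s2 s2 s1^-1 s2 s1^-1]
Gen 6 (s1^-1): push. Stack: [s2 s2 s1^-1 s2 s1^-1 s1^-1]
Gen 7 (s1): cancels prior s1^-1. Stack: [s2 s2 s1^-1 s2 s1^-1]
Reduced word: s2 s2 s1^-1 s2 s1^-1

Answer: no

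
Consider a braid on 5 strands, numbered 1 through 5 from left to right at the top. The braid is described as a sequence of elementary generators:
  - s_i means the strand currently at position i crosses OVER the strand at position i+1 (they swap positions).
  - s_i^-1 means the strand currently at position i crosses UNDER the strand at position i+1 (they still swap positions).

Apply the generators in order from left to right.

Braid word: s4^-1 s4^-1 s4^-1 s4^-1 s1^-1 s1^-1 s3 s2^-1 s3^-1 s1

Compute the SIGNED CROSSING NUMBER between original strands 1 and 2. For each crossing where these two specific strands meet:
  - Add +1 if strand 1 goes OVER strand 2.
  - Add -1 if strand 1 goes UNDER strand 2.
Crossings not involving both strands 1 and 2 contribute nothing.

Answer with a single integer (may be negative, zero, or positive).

Answer: 0

Derivation:
Gen 1: crossing 4x5. Both 1&2? no. Sum: 0
Gen 2: crossing 5x4. Both 1&2? no. Sum: 0
Gen 3: crossing 4x5. Both 1&2? no. Sum: 0
Gen 4: crossing 5x4. Both 1&2? no. Sum: 0
Gen 5: 1 under 2. Both 1&2? yes. Contrib: -1. Sum: -1
Gen 6: 2 under 1. Both 1&2? yes. Contrib: +1. Sum: 0
Gen 7: crossing 3x4. Both 1&2? no. Sum: 0
Gen 8: crossing 2x4. Both 1&2? no. Sum: 0
Gen 9: crossing 2x3. Both 1&2? no. Sum: 0
Gen 10: crossing 1x4. Both 1&2? no. Sum: 0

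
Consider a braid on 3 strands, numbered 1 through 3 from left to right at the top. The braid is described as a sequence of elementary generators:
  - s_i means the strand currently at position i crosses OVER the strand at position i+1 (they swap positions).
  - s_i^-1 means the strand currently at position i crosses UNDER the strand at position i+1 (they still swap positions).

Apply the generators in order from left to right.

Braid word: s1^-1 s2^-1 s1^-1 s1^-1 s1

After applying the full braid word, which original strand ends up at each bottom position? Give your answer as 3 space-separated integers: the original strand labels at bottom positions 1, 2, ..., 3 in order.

Answer: 3 2 1

Derivation:
Gen 1 (s1^-1): strand 1 crosses under strand 2. Perm now: [2 1 3]
Gen 2 (s2^-1): strand 1 crosses under strand 3. Perm now: [2 3 1]
Gen 3 (s1^-1): strand 2 crosses under strand 3. Perm now: [3 2 1]
Gen 4 (s1^-1): strand 3 crosses under strand 2. Perm now: [2 3 1]
Gen 5 (s1): strand 2 crosses over strand 3. Perm now: [3 2 1]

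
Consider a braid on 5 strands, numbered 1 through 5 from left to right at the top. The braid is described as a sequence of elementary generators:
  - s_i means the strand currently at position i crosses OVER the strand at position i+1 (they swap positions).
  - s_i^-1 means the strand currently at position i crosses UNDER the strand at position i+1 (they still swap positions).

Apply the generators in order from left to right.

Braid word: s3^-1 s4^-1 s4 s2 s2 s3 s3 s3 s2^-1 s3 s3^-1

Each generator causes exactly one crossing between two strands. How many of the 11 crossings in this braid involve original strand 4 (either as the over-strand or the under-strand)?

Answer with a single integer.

Answer: 8

Derivation:
Gen 1: crossing 3x4. Involves strand 4? yes. Count so far: 1
Gen 2: crossing 3x5. Involves strand 4? no. Count so far: 1
Gen 3: crossing 5x3. Involves strand 4? no. Count so far: 1
Gen 4: crossing 2x4. Involves strand 4? yes. Count so far: 2
Gen 5: crossing 4x2. Involves strand 4? yes. Count so far: 3
Gen 6: crossing 4x3. Involves strand 4? yes. Count so far: 4
Gen 7: crossing 3x4. Involves strand 4? yes. Count so far: 5
Gen 8: crossing 4x3. Involves strand 4? yes. Count so far: 6
Gen 9: crossing 2x3. Involves strand 4? no. Count so far: 6
Gen 10: crossing 2x4. Involves strand 4? yes. Count so far: 7
Gen 11: crossing 4x2. Involves strand 4? yes. Count so far: 8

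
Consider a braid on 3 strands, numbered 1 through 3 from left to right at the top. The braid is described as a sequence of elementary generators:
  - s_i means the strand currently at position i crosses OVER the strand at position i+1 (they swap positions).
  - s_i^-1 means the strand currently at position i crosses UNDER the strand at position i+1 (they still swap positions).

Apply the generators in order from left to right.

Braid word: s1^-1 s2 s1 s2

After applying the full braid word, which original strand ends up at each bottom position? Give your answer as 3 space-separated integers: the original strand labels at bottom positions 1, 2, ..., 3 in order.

Answer: 3 1 2

Derivation:
Gen 1 (s1^-1): strand 1 crosses under strand 2. Perm now: [2 1 3]
Gen 2 (s2): strand 1 crosses over strand 3. Perm now: [2 3 1]
Gen 3 (s1): strand 2 crosses over strand 3. Perm now: [3 2 1]
Gen 4 (s2): strand 2 crosses over strand 1. Perm now: [3 1 2]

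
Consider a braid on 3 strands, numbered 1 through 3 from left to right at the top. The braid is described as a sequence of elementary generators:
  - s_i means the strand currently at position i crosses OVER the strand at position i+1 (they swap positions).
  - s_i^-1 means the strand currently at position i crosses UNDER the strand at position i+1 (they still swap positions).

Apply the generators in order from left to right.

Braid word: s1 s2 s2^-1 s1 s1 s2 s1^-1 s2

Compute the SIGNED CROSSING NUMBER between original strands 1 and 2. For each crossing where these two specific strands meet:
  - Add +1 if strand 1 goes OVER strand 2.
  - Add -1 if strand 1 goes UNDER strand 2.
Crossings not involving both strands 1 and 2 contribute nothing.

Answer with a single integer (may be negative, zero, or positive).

Answer: 0

Derivation:
Gen 1: 1 over 2. Both 1&2? yes. Contrib: +1. Sum: 1
Gen 2: crossing 1x3. Both 1&2? no. Sum: 1
Gen 3: crossing 3x1. Both 1&2? no. Sum: 1
Gen 4: 2 over 1. Both 1&2? yes. Contrib: -1. Sum: 0
Gen 5: 1 over 2. Both 1&2? yes. Contrib: +1. Sum: 1
Gen 6: crossing 1x3. Both 1&2? no. Sum: 1
Gen 7: crossing 2x3. Both 1&2? no. Sum: 1
Gen 8: 2 over 1. Both 1&2? yes. Contrib: -1. Sum: 0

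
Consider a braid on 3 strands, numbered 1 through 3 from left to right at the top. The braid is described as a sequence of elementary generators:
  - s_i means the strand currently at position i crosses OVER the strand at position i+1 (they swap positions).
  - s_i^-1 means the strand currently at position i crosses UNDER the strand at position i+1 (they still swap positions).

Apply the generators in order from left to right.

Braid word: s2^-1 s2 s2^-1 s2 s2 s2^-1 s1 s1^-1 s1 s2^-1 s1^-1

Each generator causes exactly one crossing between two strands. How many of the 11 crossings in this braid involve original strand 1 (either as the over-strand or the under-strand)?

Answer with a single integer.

Gen 1: crossing 2x3. Involves strand 1? no. Count so far: 0
Gen 2: crossing 3x2. Involves strand 1? no. Count so far: 0
Gen 3: crossing 2x3. Involves strand 1? no. Count so far: 0
Gen 4: crossing 3x2. Involves strand 1? no. Count so far: 0
Gen 5: crossing 2x3. Involves strand 1? no. Count so far: 0
Gen 6: crossing 3x2. Involves strand 1? no. Count so far: 0
Gen 7: crossing 1x2. Involves strand 1? yes. Count so far: 1
Gen 8: crossing 2x1. Involves strand 1? yes. Count so far: 2
Gen 9: crossing 1x2. Involves strand 1? yes. Count so far: 3
Gen 10: crossing 1x3. Involves strand 1? yes. Count so far: 4
Gen 11: crossing 2x3. Involves strand 1? no. Count so far: 4

Answer: 4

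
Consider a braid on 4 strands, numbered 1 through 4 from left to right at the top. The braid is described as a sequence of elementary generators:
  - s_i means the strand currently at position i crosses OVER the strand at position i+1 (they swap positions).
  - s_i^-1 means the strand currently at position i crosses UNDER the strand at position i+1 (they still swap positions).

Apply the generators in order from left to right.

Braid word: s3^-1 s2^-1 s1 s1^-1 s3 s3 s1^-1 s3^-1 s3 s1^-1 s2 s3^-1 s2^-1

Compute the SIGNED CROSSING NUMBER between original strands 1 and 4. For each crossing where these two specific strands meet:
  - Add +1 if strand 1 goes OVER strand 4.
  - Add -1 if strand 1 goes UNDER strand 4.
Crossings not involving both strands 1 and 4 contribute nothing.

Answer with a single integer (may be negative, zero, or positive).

Answer: 2

Derivation:
Gen 1: crossing 3x4. Both 1&4? no. Sum: 0
Gen 2: crossing 2x4. Both 1&4? no. Sum: 0
Gen 3: 1 over 4. Both 1&4? yes. Contrib: +1. Sum: 1
Gen 4: 4 under 1. Both 1&4? yes. Contrib: +1. Sum: 2
Gen 5: crossing 2x3. Both 1&4? no. Sum: 2
Gen 6: crossing 3x2. Both 1&4? no. Sum: 2
Gen 7: 1 under 4. Both 1&4? yes. Contrib: -1. Sum: 1
Gen 8: crossing 2x3. Both 1&4? no. Sum: 1
Gen 9: crossing 3x2. Both 1&4? no. Sum: 1
Gen 10: 4 under 1. Both 1&4? yes. Contrib: +1. Sum: 2
Gen 11: crossing 4x2. Both 1&4? no. Sum: 2
Gen 12: crossing 4x3. Both 1&4? no. Sum: 2
Gen 13: crossing 2x3. Both 1&4? no. Sum: 2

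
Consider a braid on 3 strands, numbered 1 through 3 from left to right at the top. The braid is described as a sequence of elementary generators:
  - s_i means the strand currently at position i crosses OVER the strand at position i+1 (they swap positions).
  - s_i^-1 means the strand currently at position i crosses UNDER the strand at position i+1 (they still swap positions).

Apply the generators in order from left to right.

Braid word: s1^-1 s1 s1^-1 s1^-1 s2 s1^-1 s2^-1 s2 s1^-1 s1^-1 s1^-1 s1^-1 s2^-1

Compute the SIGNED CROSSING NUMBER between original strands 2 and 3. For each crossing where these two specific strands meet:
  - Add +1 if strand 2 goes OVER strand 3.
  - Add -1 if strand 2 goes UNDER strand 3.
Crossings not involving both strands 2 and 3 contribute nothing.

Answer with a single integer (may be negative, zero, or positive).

Gen 1: crossing 1x2. Both 2&3? no. Sum: 0
Gen 2: crossing 2x1. Both 2&3? no. Sum: 0
Gen 3: crossing 1x2. Both 2&3? no. Sum: 0
Gen 4: crossing 2x1. Both 2&3? no. Sum: 0
Gen 5: 2 over 3. Both 2&3? yes. Contrib: +1. Sum: 1
Gen 6: crossing 1x3. Both 2&3? no. Sum: 1
Gen 7: crossing 1x2. Both 2&3? no. Sum: 1
Gen 8: crossing 2x1. Both 2&3? no. Sum: 1
Gen 9: crossing 3x1. Both 2&3? no. Sum: 1
Gen 10: crossing 1x3. Both 2&3? no. Sum: 1
Gen 11: crossing 3x1. Both 2&3? no. Sum: 1
Gen 12: crossing 1x3. Both 2&3? no. Sum: 1
Gen 13: crossing 1x2. Both 2&3? no. Sum: 1

Answer: 1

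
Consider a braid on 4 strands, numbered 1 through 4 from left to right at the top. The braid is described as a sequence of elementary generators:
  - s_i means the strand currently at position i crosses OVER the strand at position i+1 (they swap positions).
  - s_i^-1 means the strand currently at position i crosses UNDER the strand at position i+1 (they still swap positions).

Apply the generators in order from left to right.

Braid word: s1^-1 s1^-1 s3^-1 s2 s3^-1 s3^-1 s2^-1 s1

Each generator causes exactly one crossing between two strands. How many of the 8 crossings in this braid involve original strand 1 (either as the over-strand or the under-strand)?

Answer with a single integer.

Answer: 3

Derivation:
Gen 1: crossing 1x2. Involves strand 1? yes. Count so far: 1
Gen 2: crossing 2x1. Involves strand 1? yes. Count so far: 2
Gen 3: crossing 3x4. Involves strand 1? no. Count so far: 2
Gen 4: crossing 2x4. Involves strand 1? no. Count so far: 2
Gen 5: crossing 2x3. Involves strand 1? no. Count so far: 2
Gen 6: crossing 3x2. Involves strand 1? no. Count so far: 2
Gen 7: crossing 4x2. Involves strand 1? no. Count so far: 2
Gen 8: crossing 1x2. Involves strand 1? yes. Count so far: 3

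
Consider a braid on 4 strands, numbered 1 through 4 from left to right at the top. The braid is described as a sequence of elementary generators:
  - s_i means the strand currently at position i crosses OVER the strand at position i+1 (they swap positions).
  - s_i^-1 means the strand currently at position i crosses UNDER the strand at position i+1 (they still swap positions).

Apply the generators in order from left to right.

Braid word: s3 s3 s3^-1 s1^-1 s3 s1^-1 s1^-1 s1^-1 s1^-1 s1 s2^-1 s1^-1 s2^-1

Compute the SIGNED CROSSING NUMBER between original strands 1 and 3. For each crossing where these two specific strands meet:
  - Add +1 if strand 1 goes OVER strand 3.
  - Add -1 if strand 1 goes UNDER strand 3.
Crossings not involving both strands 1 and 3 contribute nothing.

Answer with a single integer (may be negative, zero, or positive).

Answer: -1

Derivation:
Gen 1: crossing 3x4. Both 1&3? no. Sum: 0
Gen 2: crossing 4x3. Both 1&3? no. Sum: 0
Gen 3: crossing 3x4. Both 1&3? no. Sum: 0
Gen 4: crossing 1x2. Both 1&3? no. Sum: 0
Gen 5: crossing 4x3. Both 1&3? no. Sum: 0
Gen 6: crossing 2x1. Both 1&3? no. Sum: 0
Gen 7: crossing 1x2. Both 1&3? no. Sum: 0
Gen 8: crossing 2x1. Both 1&3? no. Sum: 0
Gen 9: crossing 1x2. Both 1&3? no. Sum: 0
Gen 10: crossing 2x1. Both 1&3? no. Sum: 0
Gen 11: crossing 2x3. Both 1&3? no. Sum: 0
Gen 12: 1 under 3. Both 1&3? yes. Contrib: -1. Sum: -1
Gen 13: crossing 1x2. Both 1&3? no. Sum: -1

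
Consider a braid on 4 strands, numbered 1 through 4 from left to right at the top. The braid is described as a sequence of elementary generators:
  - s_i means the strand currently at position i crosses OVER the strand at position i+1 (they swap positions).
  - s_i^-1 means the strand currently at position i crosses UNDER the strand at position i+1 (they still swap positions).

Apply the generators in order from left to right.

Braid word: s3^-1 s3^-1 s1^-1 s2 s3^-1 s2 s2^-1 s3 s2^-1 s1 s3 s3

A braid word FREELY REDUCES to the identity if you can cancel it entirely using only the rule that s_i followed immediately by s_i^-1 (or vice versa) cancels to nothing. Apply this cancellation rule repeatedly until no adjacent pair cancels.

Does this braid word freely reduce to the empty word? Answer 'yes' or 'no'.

Gen 1 (s3^-1): push. Stack: [s3^-1]
Gen 2 (s3^-1): push. Stack: [s3^-1 s3^-1]
Gen 3 (s1^-1): push. Stack: [s3^-1 s3^-1 s1^-1]
Gen 4 (s2): push. Stack: [s3^-1 s3^-1 s1^-1 s2]
Gen 5 (s3^-1): push. Stack: [s3^-1 s3^-1 s1^-1 s2 s3^-1]
Gen 6 (s2): push. Stack: [s3^-1 s3^-1 s1^-1 s2 s3^-1 s2]
Gen 7 (s2^-1): cancels prior s2. Stack: [s3^-1 s3^-1 s1^-1 s2 s3^-1]
Gen 8 (s3): cancels prior s3^-1. Stack: [s3^-1 s3^-1 s1^-1 s2]
Gen 9 (s2^-1): cancels prior s2. Stack: [s3^-1 s3^-1 s1^-1]
Gen 10 (s1): cancels prior s1^-1. Stack: [s3^-1 s3^-1]
Gen 11 (s3): cancels prior s3^-1. Stack: [s3^-1]
Gen 12 (s3): cancels prior s3^-1. Stack: []
Reduced word: (empty)

Answer: yes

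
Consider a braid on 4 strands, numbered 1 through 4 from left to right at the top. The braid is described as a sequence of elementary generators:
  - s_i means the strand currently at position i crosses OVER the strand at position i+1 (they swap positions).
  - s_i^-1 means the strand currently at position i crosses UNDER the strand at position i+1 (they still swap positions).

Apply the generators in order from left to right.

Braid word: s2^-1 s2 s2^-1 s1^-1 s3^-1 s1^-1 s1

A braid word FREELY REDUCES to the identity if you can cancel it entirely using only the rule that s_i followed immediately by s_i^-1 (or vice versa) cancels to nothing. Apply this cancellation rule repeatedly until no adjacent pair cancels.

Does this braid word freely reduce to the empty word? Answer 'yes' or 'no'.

Answer: no

Derivation:
Gen 1 (s2^-1): push. Stack: [s2^-1]
Gen 2 (s2): cancels prior s2^-1. Stack: []
Gen 3 (s2^-1): push. Stack: [s2^-1]
Gen 4 (s1^-1): push. Stack: [s2^-1 s1^-1]
Gen 5 (s3^-1): push. Stack: [s2^-1 s1^-1 s3^-1]
Gen 6 (s1^-1): push. Stack: [s2^-1 s1^-1 s3^-1 s1^-1]
Gen 7 (s1): cancels prior s1^-1. Stack: [s2^-1 s1^-1 s3^-1]
Reduced word: s2^-1 s1^-1 s3^-1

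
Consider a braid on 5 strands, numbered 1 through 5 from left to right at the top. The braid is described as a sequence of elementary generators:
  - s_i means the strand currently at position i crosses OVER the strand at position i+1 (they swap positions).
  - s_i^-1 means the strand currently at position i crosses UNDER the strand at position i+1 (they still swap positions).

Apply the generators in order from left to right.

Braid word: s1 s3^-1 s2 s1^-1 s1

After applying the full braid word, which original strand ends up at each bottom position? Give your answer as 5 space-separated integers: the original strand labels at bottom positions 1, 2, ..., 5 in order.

Gen 1 (s1): strand 1 crosses over strand 2. Perm now: [2 1 3 4 5]
Gen 2 (s3^-1): strand 3 crosses under strand 4. Perm now: [2 1 4 3 5]
Gen 3 (s2): strand 1 crosses over strand 4. Perm now: [2 4 1 3 5]
Gen 4 (s1^-1): strand 2 crosses under strand 4. Perm now: [4 2 1 3 5]
Gen 5 (s1): strand 4 crosses over strand 2. Perm now: [2 4 1 3 5]

Answer: 2 4 1 3 5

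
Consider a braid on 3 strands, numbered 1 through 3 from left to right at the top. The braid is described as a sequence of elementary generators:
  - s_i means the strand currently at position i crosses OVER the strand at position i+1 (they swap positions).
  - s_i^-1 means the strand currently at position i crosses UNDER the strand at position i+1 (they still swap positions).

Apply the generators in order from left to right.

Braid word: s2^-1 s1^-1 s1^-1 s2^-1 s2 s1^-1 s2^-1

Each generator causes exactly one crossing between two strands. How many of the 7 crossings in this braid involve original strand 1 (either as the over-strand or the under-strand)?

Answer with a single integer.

Answer: 4

Derivation:
Gen 1: crossing 2x3. Involves strand 1? no. Count so far: 0
Gen 2: crossing 1x3. Involves strand 1? yes. Count so far: 1
Gen 3: crossing 3x1. Involves strand 1? yes. Count so far: 2
Gen 4: crossing 3x2. Involves strand 1? no. Count so far: 2
Gen 5: crossing 2x3. Involves strand 1? no. Count so far: 2
Gen 6: crossing 1x3. Involves strand 1? yes. Count so far: 3
Gen 7: crossing 1x2. Involves strand 1? yes. Count so far: 4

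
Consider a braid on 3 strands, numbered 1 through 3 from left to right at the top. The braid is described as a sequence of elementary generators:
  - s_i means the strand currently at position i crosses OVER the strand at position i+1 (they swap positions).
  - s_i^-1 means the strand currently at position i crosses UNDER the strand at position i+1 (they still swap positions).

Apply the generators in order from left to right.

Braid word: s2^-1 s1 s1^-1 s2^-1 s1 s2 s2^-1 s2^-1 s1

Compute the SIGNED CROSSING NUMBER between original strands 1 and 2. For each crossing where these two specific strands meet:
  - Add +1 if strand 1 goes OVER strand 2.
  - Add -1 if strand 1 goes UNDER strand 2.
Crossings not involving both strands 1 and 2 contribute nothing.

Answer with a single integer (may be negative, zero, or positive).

Answer: 1

Derivation:
Gen 1: crossing 2x3. Both 1&2? no. Sum: 0
Gen 2: crossing 1x3. Both 1&2? no. Sum: 0
Gen 3: crossing 3x1. Both 1&2? no. Sum: 0
Gen 4: crossing 3x2. Both 1&2? no. Sum: 0
Gen 5: 1 over 2. Both 1&2? yes. Contrib: +1. Sum: 1
Gen 6: crossing 1x3. Both 1&2? no. Sum: 1
Gen 7: crossing 3x1. Both 1&2? no. Sum: 1
Gen 8: crossing 1x3. Both 1&2? no. Sum: 1
Gen 9: crossing 2x3. Both 1&2? no. Sum: 1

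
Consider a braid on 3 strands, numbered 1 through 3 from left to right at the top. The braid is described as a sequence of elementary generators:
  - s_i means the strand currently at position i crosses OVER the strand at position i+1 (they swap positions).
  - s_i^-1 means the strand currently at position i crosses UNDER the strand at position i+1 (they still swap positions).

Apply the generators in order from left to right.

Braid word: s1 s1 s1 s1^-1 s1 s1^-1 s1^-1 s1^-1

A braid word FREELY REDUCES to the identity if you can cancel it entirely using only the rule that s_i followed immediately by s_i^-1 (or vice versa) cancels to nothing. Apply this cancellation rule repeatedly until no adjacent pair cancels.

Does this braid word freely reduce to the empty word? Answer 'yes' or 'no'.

Answer: yes

Derivation:
Gen 1 (s1): push. Stack: [s1]
Gen 2 (s1): push. Stack: [s1 s1]
Gen 3 (s1): push. Stack: [s1 s1 s1]
Gen 4 (s1^-1): cancels prior s1. Stack: [s1 s1]
Gen 5 (s1): push. Stack: [s1 s1 s1]
Gen 6 (s1^-1): cancels prior s1. Stack: [s1 s1]
Gen 7 (s1^-1): cancels prior s1. Stack: [s1]
Gen 8 (s1^-1): cancels prior s1. Stack: []
Reduced word: (empty)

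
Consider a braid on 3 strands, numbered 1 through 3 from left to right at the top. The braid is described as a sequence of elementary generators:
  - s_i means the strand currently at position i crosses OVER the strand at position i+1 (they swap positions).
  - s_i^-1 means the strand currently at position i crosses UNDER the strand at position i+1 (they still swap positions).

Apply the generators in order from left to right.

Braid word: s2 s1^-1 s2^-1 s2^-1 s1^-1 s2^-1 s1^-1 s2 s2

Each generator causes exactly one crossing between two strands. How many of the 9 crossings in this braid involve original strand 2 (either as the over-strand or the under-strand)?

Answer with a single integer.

Answer: 5

Derivation:
Gen 1: crossing 2x3. Involves strand 2? yes. Count so far: 1
Gen 2: crossing 1x3. Involves strand 2? no. Count so far: 1
Gen 3: crossing 1x2. Involves strand 2? yes. Count so far: 2
Gen 4: crossing 2x1. Involves strand 2? yes. Count so far: 3
Gen 5: crossing 3x1. Involves strand 2? no. Count so far: 3
Gen 6: crossing 3x2. Involves strand 2? yes. Count so far: 4
Gen 7: crossing 1x2. Involves strand 2? yes. Count so far: 5
Gen 8: crossing 1x3. Involves strand 2? no. Count so far: 5
Gen 9: crossing 3x1. Involves strand 2? no. Count so far: 5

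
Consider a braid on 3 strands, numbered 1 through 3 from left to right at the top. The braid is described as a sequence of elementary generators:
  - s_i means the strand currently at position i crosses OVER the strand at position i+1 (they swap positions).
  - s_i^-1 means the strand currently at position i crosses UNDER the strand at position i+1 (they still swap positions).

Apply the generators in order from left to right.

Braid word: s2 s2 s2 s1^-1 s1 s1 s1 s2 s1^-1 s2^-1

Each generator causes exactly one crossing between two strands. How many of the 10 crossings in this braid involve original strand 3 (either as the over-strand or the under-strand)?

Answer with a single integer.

Gen 1: crossing 2x3. Involves strand 3? yes. Count so far: 1
Gen 2: crossing 3x2. Involves strand 3? yes. Count so far: 2
Gen 3: crossing 2x3. Involves strand 3? yes. Count so far: 3
Gen 4: crossing 1x3. Involves strand 3? yes. Count so far: 4
Gen 5: crossing 3x1. Involves strand 3? yes. Count so far: 5
Gen 6: crossing 1x3. Involves strand 3? yes. Count so far: 6
Gen 7: crossing 3x1. Involves strand 3? yes. Count so far: 7
Gen 8: crossing 3x2. Involves strand 3? yes. Count so far: 8
Gen 9: crossing 1x2. Involves strand 3? no. Count so far: 8
Gen 10: crossing 1x3. Involves strand 3? yes. Count so far: 9

Answer: 9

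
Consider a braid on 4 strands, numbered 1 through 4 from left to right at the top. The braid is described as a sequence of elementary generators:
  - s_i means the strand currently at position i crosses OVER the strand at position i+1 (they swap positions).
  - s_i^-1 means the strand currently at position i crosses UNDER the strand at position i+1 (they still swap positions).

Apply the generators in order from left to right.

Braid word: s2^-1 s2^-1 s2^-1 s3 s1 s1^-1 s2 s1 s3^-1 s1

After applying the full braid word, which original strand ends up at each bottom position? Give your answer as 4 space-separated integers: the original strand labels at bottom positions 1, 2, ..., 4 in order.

Answer: 1 4 2 3

Derivation:
Gen 1 (s2^-1): strand 2 crosses under strand 3. Perm now: [1 3 2 4]
Gen 2 (s2^-1): strand 3 crosses under strand 2. Perm now: [1 2 3 4]
Gen 3 (s2^-1): strand 2 crosses under strand 3. Perm now: [1 3 2 4]
Gen 4 (s3): strand 2 crosses over strand 4. Perm now: [1 3 4 2]
Gen 5 (s1): strand 1 crosses over strand 3. Perm now: [3 1 4 2]
Gen 6 (s1^-1): strand 3 crosses under strand 1. Perm now: [1 3 4 2]
Gen 7 (s2): strand 3 crosses over strand 4. Perm now: [1 4 3 2]
Gen 8 (s1): strand 1 crosses over strand 4. Perm now: [4 1 3 2]
Gen 9 (s3^-1): strand 3 crosses under strand 2. Perm now: [4 1 2 3]
Gen 10 (s1): strand 4 crosses over strand 1. Perm now: [1 4 2 3]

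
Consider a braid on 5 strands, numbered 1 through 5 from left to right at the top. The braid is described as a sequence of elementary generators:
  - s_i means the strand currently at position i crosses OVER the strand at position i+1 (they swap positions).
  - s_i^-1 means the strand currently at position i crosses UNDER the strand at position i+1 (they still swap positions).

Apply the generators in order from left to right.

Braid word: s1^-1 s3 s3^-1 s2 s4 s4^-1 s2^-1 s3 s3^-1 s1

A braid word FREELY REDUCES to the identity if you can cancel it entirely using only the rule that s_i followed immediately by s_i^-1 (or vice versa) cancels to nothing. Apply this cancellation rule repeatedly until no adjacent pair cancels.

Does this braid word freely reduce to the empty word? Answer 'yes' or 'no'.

Gen 1 (s1^-1): push. Stack: [s1^-1]
Gen 2 (s3): push. Stack: [s1^-1 s3]
Gen 3 (s3^-1): cancels prior s3. Stack: [s1^-1]
Gen 4 (s2): push. Stack: [s1^-1 s2]
Gen 5 (s4): push. Stack: [s1^-1 s2 s4]
Gen 6 (s4^-1): cancels prior s4. Stack: [s1^-1 s2]
Gen 7 (s2^-1): cancels prior s2. Stack: [s1^-1]
Gen 8 (s3): push. Stack: [s1^-1 s3]
Gen 9 (s3^-1): cancels prior s3. Stack: [s1^-1]
Gen 10 (s1): cancels prior s1^-1. Stack: []
Reduced word: (empty)

Answer: yes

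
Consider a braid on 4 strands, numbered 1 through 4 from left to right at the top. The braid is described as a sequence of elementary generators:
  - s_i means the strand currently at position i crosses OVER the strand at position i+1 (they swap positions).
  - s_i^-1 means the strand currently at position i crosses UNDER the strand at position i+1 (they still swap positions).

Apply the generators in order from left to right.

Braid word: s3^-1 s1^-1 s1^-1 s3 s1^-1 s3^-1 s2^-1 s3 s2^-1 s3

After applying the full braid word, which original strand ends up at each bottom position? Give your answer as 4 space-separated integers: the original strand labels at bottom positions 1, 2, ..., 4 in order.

Answer: 2 3 1 4

Derivation:
Gen 1 (s3^-1): strand 3 crosses under strand 4. Perm now: [1 2 4 3]
Gen 2 (s1^-1): strand 1 crosses under strand 2. Perm now: [2 1 4 3]
Gen 3 (s1^-1): strand 2 crosses under strand 1. Perm now: [1 2 4 3]
Gen 4 (s3): strand 4 crosses over strand 3. Perm now: [1 2 3 4]
Gen 5 (s1^-1): strand 1 crosses under strand 2. Perm now: [2 1 3 4]
Gen 6 (s3^-1): strand 3 crosses under strand 4. Perm now: [2 1 4 3]
Gen 7 (s2^-1): strand 1 crosses under strand 4. Perm now: [2 4 1 3]
Gen 8 (s3): strand 1 crosses over strand 3. Perm now: [2 4 3 1]
Gen 9 (s2^-1): strand 4 crosses under strand 3. Perm now: [2 3 4 1]
Gen 10 (s3): strand 4 crosses over strand 1. Perm now: [2 3 1 4]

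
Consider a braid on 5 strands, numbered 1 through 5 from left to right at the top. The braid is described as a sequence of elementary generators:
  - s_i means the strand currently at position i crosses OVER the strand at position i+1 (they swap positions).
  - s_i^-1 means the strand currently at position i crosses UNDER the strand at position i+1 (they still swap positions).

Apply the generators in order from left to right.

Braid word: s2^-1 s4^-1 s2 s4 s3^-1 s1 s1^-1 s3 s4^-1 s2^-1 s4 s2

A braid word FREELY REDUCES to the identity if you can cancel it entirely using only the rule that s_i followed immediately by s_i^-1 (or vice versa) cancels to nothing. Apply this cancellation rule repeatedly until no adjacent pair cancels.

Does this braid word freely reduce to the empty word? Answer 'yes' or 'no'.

Gen 1 (s2^-1): push. Stack: [s2^-1]
Gen 2 (s4^-1): push. Stack: [s2^-1 s4^-1]
Gen 3 (s2): push. Stack: [s2^-1 s4^-1 s2]
Gen 4 (s4): push. Stack: [s2^-1 s4^-1 s2 s4]
Gen 5 (s3^-1): push. Stack: [s2^-1 s4^-1 s2 s4 s3^-1]
Gen 6 (s1): push. Stack: [s2^-1 s4^-1 s2 s4 s3^-1 s1]
Gen 7 (s1^-1): cancels prior s1. Stack: [s2^-1 s4^-1 s2 s4 s3^-1]
Gen 8 (s3): cancels prior s3^-1. Stack: [s2^-1 s4^-1 s2 s4]
Gen 9 (s4^-1): cancels prior s4. Stack: [s2^-1 s4^-1 s2]
Gen 10 (s2^-1): cancels prior s2. Stack: [s2^-1 s4^-1]
Gen 11 (s4): cancels prior s4^-1. Stack: [s2^-1]
Gen 12 (s2): cancels prior s2^-1. Stack: []
Reduced word: (empty)

Answer: yes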